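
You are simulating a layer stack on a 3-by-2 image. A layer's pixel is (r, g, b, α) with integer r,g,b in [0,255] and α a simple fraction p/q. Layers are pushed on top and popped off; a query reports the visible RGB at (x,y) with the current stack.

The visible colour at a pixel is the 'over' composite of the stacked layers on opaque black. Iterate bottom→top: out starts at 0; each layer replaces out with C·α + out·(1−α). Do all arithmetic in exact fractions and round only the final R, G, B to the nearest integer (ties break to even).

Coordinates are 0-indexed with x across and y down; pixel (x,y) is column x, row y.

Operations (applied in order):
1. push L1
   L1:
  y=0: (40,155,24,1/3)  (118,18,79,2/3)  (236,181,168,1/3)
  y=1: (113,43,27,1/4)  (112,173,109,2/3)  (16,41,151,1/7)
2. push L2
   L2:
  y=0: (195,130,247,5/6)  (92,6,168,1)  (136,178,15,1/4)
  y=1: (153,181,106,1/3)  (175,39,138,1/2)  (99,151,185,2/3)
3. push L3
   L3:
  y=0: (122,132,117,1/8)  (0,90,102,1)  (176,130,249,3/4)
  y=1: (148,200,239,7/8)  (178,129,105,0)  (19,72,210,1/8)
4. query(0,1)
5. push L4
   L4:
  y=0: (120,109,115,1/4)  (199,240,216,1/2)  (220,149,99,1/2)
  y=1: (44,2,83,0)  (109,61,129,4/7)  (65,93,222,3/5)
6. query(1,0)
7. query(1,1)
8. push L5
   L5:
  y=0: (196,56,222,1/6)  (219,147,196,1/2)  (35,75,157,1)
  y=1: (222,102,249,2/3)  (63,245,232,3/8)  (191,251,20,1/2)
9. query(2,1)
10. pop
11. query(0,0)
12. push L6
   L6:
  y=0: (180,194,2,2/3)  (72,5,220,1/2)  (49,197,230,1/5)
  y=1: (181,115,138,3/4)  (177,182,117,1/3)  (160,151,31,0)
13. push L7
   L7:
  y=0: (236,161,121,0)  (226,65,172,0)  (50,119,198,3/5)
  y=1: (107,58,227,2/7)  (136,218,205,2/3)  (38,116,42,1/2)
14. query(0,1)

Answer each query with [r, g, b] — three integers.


(0,1) stack=L1,L2,L3; from [0,0,0]:
after L1 α=1/4: [113/4, 43/4, 27/4]
after L2 α=1/3: [419/6, 135/2, 239/6]
after L3 α=7/8: [6635/48, 2935/16, 10277/48]
= [138, 183, 214]

query (1,0) [L1,L2,L3,L4] — begin 0,0,0
L1 α=2/3: [236/3, 12, 158/3]
L2 α=1: [92, 6, 168]
L3 α=1: [0, 90, 102]
L4 α=1/2: [199/2, 165, 159]
rounded: [100, 165, 159]

(1,1) stack=L1,L2,L3,L4; from [0,0,0]:
+L1 (α=2/3) → [224/3, 346/3, 218/3]
+L2 (α=1/2) → [749/6, 463/6, 316/3]
+L3 (α=0) → [749/6, 463/6, 316/3]
+L4 (α=4/7) → [1621/14, 951/14, 832/7]
= [116, 68, 119]

at x=2,y=1 over L1,L2,L3,L4,L5:
L1 α=1/7: [16/7, 41/7, 151/7]
L2 α=2/3: [1402/21, 2155/21, 2741/21]
L3 α=1/8: [1459/24, 2371/24, 3371/24]
L4 α=3/5: [3799/60, 5719/60, 11363/60]
L5 α=1/2: [15259/120, 20779/120, 12563/120]
→ [127, 173, 105]

query (0,0) [L1,L2,L3,L4] — begin 0,0,0
L1 α=1/3: [40/3, 155/3, 8]
L2 α=5/6: [2965/18, 2105/18, 1243/6]
L3 α=1/8: [22951/144, 17111/144, 9403/48]
L4 α=1/4: [28711/192, 22343/192, 11243/64]
→ [150, 116, 176]

query (0,1) [L1,L2,L3,L4,L6,L7] — begin 0,0,0
+L1 (α=1/4) → [113/4, 43/4, 27/4]
+L2 (α=1/3) → [419/6, 135/2, 239/6]
+L3 (α=7/8) → [6635/48, 2935/16, 10277/48]
+L4 (α=0) → [6635/48, 2935/16, 10277/48]
+L6 (α=3/4) → [32699/192, 8455/64, 30149/192]
+L7 (α=2/7) → [204583/1344, 49699/448, 237913/1344]
→ [152, 111, 177]


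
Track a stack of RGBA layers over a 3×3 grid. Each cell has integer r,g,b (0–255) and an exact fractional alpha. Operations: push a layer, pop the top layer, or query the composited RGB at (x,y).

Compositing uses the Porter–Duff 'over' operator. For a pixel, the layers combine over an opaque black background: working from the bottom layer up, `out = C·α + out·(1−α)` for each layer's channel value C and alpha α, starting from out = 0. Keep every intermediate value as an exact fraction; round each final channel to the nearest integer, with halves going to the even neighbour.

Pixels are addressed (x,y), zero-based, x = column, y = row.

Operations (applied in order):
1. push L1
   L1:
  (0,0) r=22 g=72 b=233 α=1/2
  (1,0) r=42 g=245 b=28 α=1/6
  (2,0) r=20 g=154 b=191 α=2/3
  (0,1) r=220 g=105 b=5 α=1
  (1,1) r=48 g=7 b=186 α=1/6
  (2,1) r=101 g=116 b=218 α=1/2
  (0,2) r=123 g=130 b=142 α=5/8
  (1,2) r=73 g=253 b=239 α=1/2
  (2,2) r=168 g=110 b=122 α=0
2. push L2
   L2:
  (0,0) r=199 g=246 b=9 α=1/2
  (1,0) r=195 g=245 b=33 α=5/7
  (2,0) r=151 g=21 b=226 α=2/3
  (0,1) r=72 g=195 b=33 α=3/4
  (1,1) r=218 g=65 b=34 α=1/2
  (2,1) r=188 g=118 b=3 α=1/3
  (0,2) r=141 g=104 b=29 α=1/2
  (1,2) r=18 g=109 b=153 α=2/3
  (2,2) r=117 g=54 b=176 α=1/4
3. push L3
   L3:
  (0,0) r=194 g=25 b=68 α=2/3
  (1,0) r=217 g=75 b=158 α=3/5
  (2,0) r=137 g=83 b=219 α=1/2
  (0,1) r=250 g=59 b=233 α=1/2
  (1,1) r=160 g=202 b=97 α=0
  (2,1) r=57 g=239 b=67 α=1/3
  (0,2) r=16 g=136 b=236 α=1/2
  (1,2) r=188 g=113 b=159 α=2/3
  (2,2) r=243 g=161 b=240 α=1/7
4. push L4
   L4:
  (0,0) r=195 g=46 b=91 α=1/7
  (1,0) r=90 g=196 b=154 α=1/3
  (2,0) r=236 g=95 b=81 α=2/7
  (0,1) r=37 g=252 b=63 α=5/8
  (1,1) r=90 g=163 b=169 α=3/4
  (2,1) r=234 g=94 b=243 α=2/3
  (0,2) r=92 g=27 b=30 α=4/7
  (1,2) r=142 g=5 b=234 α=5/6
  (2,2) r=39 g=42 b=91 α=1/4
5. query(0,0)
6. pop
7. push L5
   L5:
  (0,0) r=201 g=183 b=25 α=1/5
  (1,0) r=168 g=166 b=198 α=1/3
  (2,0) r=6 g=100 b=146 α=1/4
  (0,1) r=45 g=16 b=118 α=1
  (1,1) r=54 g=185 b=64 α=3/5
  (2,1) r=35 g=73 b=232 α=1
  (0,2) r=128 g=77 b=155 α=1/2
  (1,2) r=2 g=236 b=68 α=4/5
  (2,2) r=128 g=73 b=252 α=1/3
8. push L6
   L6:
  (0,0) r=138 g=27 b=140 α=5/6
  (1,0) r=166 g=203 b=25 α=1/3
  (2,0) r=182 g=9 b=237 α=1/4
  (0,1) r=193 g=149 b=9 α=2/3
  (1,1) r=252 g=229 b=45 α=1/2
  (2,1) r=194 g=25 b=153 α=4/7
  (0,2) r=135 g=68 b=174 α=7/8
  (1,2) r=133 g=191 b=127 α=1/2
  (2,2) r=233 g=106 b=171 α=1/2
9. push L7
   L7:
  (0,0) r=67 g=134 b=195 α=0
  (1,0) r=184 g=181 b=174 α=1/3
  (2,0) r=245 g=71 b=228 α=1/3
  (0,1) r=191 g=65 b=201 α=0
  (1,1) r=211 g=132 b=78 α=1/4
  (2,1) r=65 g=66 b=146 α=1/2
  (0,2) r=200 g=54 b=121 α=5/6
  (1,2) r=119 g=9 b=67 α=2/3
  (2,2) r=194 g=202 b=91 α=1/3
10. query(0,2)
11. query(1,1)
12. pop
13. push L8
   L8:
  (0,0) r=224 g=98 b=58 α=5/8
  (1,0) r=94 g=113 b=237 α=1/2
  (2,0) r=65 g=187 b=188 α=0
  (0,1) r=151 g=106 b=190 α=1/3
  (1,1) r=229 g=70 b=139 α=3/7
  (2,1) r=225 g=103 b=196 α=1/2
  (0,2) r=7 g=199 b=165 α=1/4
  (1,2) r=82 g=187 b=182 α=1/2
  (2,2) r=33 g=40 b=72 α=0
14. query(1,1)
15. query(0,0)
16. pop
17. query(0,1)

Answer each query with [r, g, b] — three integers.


query (0,0) [L1,L2,L3,L4] — begin 0,0,0
L1 α=1/2: [11, 36, 233/2]
L2 α=1/2: [105, 141, 251/4]
L3 α=2/3: [493/3, 191/3, 265/4]
L4 α=1/7: [1181/7, 428/7, 977/14]
= [169, 61, 70]

(0,2) stack=L1,L2,L3,L5,L6,L7; from [0,0,0]:
after L1 α=5/8: [615/8, 325/4, 355/4]
after L2 α=1/2: [1743/16, 741/8, 471/8]
after L3 α=1/2: [1999/32, 1829/16, 2359/16]
after L5 α=1/2: [6095/64, 3061/32, 4839/32]
after L6 α=7/8: [66575/512, 18293/256, 43815/256]
after L7 α=5/6: [578575/3072, 87413/1536, 198695/1536]
= [188, 57, 129]

(1,1) stack=L1,L2,L3,L5,L6,L7; from [0,0,0]:
L1 α=1/6: [8, 7/6, 31]
L2 α=1/2: [113, 397/12, 65/2]
L3 α=0: [113, 397/12, 65/2]
L5 α=3/5: [388/5, 3727/30, 257/5]
L6 α=1/2: [824/5, 10597/60, 241/5]
L7 α=1/4: [3527/20, 13237/80, 1113/20]
= [176, 165, 56]

query (1,1) [L1,L2,L3,L5,L6,L8] — begin 0,0,0
after L1 α=1/6: [8, 7/6, 31]
after L2 α=1/2: [113, 397/12, 65/2]
after L3 α=0: [113, 397/12, 65/2]
after L5 α=3/5: [388/5, 3727/30, 257/5]
after L6 α=1/2: [824/5, 10597/60, 241/5]
after L8 α=3/7: [6731/35, 13747/105, 3049/35]
= [192, 131, 87]

(0,0) stack=L1,L2,L3,L5,L6,L8; from [0,0,0]:
+L1 (α=1/2) → [11, 36, 233/2]
+L2 (α=1/2) → [105, 141, 251/4]
+L3 (α=2/3) → [493/3, 191/3, 265/4]
+L5 (α=1/5) → [515/3, 1313/15, 58]
+L6 (α=5/6) → [2585/18, 1669/45, 379/3]
+L8 (α=5/8) → [9305/48, 9019/120, 669/8]
= [194, 75, 84]

at x=0,y=1 over L1,L2,L3,L5,L6:
after L1 α=1: [220, 105, 5]
after L2 α=3/4: [109, 345/2, 26]
after L3 α=1/2: [359/2, 463/4, 259/2]
after L5 α=1: [45, 16, 118]
after L6 α=2/3: [431/3, 314/3, 136/3]
→ [144, 105, 45]


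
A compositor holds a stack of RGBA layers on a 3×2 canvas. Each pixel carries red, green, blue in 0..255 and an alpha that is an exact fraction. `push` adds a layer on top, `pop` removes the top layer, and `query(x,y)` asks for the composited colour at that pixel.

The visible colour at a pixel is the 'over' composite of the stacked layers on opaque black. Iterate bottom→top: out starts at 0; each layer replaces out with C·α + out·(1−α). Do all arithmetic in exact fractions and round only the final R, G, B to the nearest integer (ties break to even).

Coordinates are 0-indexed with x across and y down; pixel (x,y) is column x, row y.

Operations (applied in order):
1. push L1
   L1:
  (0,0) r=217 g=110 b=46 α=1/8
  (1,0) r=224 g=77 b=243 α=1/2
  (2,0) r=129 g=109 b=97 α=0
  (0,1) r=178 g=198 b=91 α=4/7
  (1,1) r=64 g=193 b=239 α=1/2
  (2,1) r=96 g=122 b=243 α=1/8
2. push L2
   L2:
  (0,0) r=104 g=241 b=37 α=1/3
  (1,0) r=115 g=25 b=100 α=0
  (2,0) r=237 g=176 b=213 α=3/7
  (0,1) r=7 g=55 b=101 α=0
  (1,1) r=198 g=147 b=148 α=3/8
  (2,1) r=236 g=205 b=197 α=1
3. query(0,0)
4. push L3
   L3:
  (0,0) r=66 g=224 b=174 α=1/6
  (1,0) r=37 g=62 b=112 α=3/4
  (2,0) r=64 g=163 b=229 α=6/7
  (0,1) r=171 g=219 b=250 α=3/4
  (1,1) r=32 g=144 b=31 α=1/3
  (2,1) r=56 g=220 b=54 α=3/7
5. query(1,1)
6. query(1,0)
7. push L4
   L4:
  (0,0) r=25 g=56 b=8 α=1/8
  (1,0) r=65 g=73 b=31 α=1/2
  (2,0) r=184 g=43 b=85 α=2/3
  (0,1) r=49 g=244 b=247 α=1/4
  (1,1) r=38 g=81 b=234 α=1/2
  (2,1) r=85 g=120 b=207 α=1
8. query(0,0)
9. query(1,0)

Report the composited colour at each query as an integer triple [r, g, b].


query (0,0) [L1,L2] — begin 0,0,0
L1 α=1/8: [217/8, 55/4, 23/4]
L2 α=1/3: [211/4, 179/2, 97/6]
→ [53, 90, 16]

(1,1) stack=L1,L2,L3; from [0,0,0]:
after L1 α=1/2: [32, 193/2, 239/2]
after L2 α=3/8: [377/4, 1847/16, 2083/16]
after L3 α=1/3: [147/2, 2999/24, 777/8]
= [74, 125, 97]

query (1,0) [L1,L2,L3] — begin 0,0,0
+L1 (α=1/2) → [112, 77/2, 243/2]
+L2 (α=0) → [112, 77/2, 243/2]
+L3 (α=3/4) → [223/4, 449/8, 915/8]
= [56, 56, 114]

at x=0,y=0 over L1,L2,L3,L4:
L1 α=1/8: [217/8, 55/4, 23/4]
L2 α=1/3: [211/4, 179/2, 97/6]
L3 α=1/6: [1319/24, 1343/12, 1529/36]
L4 α=1/8: [9833/192, 10073/96, 10991/288]
= [51, 105, 38]

(1,0) stack=L1,L2,L3,L4; from [0,0,0]:
+L1 (α=1/2) → [112, 77/2, 243/2]
+L2 (α=0) → [112, 77/2, 243/2]
+L3 (α=3/4) → [223/4, 449/8, 915/8]
+L4 (α=1/2) → [483/8, 1033/16, 1163/16]
→ [60, 65, 73]


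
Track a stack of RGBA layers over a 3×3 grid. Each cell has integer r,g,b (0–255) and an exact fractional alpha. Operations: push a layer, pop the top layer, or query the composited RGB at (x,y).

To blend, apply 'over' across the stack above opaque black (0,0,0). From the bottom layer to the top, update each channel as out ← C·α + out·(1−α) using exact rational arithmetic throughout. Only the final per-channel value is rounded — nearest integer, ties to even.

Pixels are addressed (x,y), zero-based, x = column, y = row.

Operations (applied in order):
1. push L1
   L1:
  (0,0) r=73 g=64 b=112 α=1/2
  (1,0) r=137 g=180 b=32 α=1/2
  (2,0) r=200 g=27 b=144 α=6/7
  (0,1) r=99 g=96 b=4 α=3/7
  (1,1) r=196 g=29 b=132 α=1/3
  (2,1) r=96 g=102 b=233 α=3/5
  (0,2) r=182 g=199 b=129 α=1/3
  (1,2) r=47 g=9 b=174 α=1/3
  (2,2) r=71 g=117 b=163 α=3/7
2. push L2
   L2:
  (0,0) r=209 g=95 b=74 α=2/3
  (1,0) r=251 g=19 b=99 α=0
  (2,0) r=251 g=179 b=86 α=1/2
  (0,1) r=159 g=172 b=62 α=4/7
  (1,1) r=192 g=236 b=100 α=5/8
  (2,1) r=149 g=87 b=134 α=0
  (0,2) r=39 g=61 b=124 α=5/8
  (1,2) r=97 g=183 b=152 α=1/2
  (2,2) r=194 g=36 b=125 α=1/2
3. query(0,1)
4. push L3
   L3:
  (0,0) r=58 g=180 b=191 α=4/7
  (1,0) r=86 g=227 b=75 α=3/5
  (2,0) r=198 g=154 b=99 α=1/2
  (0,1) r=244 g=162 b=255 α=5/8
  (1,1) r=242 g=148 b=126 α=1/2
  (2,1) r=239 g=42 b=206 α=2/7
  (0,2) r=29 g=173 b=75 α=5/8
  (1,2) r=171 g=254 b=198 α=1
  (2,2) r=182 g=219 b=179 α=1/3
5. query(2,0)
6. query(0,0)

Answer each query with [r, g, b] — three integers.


(0,1) stack=L1,L2; from [0,0,0]:
after L1 α=3/7: [297/7, 288/7, 12/7]
after L2 α=4/7: [5343/49, 5680/49, 1772/49]
rounded: [109, 116, 36]

query (2,0) [L1,L2,L3] — begin 0,0,0
after L1 α=6/7: [1200/7, 162/7, 864/7]
after L2 α=1/2: [2957/14, 1415/14, 733/7]
after L3 α=1/2: [5729/28, 3571/28, 713/7]
→ [205, 128, 102]

query (0,0) [L1,L2,L3] — begin 0,0,0
L1 α=1/2: [73/2, 32, 56]
L2 α=2/3: [303/2, 74, 68]
L3 α=4/7: [1373/14, 942/7, 968/7]
= [98, 135, 138]


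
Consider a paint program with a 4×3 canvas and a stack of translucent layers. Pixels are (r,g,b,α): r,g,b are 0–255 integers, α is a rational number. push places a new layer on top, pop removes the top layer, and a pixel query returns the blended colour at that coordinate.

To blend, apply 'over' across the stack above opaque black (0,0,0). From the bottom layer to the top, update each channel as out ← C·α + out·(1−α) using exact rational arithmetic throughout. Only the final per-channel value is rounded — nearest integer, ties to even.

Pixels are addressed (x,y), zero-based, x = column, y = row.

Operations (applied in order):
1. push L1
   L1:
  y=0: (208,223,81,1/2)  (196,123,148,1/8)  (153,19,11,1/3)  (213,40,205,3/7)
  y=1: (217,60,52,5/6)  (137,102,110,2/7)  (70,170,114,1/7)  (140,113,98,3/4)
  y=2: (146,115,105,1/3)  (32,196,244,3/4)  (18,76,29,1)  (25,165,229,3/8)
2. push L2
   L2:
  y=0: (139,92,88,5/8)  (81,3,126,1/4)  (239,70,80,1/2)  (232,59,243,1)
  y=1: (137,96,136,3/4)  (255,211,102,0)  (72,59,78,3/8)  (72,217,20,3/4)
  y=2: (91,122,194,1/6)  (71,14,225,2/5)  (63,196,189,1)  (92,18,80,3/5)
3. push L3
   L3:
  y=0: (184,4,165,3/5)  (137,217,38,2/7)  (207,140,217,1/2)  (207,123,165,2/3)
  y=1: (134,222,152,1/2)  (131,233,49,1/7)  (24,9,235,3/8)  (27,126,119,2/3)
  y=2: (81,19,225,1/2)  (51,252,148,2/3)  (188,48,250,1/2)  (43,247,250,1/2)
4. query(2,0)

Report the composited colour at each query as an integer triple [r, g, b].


query (2,0) [L1,L2,L3] — begin 0,0,0
after L1 α=1/3: [51, 19/3, 11/3]
after L2 α=1/2: [145, 229/6, 251/6]
after L3 α=1/2: [176, 1069/12, 1553/12]
= [176, 89, 129]


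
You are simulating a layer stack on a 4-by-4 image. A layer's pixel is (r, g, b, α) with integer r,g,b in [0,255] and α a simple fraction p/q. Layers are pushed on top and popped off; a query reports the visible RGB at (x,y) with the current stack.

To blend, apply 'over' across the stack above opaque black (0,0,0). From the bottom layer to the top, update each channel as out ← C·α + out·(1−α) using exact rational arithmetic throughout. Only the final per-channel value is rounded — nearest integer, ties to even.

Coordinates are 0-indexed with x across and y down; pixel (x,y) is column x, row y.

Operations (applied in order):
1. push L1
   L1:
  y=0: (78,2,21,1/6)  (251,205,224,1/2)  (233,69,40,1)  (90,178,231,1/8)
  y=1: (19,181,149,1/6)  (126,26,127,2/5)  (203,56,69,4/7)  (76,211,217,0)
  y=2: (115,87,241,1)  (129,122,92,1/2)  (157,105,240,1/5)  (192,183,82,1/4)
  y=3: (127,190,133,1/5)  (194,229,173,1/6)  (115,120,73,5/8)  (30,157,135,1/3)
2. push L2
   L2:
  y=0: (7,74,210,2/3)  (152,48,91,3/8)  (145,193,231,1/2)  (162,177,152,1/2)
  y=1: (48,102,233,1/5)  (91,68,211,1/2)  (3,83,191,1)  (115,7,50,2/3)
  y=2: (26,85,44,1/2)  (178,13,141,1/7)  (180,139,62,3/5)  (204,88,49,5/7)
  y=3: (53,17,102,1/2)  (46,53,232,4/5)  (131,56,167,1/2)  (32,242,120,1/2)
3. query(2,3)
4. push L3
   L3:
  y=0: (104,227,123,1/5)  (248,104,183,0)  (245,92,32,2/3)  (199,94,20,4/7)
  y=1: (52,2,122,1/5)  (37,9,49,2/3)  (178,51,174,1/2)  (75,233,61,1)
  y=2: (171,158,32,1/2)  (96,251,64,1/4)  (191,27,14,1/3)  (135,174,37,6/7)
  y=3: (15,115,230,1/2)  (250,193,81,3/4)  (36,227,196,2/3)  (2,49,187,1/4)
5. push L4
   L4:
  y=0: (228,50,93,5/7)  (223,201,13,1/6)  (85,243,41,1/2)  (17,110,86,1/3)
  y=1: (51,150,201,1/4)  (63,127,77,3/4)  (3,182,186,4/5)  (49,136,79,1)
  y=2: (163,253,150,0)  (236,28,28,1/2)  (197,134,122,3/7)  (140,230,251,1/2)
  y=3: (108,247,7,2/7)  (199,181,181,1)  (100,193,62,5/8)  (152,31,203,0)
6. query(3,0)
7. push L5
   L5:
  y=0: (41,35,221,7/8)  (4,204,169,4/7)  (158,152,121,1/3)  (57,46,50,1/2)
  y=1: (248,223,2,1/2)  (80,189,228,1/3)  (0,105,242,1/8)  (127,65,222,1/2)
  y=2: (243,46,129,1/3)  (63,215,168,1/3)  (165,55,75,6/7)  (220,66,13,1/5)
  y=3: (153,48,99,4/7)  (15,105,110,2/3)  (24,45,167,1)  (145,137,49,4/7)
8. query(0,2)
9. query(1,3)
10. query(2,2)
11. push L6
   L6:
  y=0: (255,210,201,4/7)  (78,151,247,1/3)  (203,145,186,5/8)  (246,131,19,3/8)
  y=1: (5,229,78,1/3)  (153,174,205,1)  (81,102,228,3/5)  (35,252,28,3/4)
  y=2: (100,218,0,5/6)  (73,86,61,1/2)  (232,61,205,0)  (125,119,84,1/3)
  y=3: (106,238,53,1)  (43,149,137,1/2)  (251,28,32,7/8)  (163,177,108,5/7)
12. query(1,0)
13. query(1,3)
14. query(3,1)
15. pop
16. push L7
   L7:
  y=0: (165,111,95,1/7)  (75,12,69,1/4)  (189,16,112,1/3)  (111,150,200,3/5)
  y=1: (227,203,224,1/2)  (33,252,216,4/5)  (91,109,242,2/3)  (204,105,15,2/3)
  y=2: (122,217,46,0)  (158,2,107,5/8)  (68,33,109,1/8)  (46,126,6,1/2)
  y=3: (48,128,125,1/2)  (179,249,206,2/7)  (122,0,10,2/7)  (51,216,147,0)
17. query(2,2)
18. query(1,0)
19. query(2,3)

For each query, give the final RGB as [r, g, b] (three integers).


at x=2,y=3 over L1,L2:
after L1 α=5/8: [575/8, 75, 365/8]
after L2 α=1/2: [1623/16, 131/2, 1701/16]
→ [101, 66, 106]

query (3,0) [L1,L2,L3,L4] — begin 0,0,0
after L1 α=1/8: [45/4, 89/4, 231/8]
after L2 α=1/2: [693/8, 797/8, 1447/16]
after L3 α=4/7: [8447/56, 5399/56, 803/16]
after L4 α=1/3: [8923/84, 8479/84, 497/8]
= [106, 101, 62]

query (0,2) [L1,L2,L3,L4,L5] — begin 0,0,0
L1 α=1: [115, 87, 241]
L2 α=1/2: [141/2, 86, 285/2]
L3 α=1/2: [483/4, 122, 349/4]
L4 α=0: [483/4, 122, 349/4]
L5 α=1/3: [323/2, 290/3, 607/6]
rounded: [162, 97, 101]

(1,3) stack=L1,L2,L3,L4,L5; from [0,0,0]:
+L1 (α=1/6) → [97/3, 229/6, 173/6]
+L2 (α=4/5) → [649/15, 1501/30, 5741/30]
+L3 (α=3/4) → [11899/60, 18871/120, 13031/120]
+L4 (α=1) → [199, 181, 181]
+L5 (α=2/3) → [229/3, 391/3, 401/3]
rounded: [76, 130, 134]

query (2,2) [L1,L2,L3,L4,L5] — begin 0,0,0
+L1 (α=1/5) → [157/5, 21, 48]
+L2 (α=3/5) → [3014/25, 459/5, 282/5]
+L3 (α=1/3) → [3601/25, 351/5, 634/15]
+L4 (α=3/7) → [29179/175, 3414/35, 8026/105]
+L5 (α=6/7) → [202429/1225, 14964/245, 55276/735]
→ [165, 61, 75]

query (1,0) [L1,L2,L3,L4,L5,L6] — begin 0,0,0
+L1 (α=1/2) → [251/2, 205/2, 112]
+L2 (α=3/8) → [2167/16, 1313/16, 833/8]
+L3 (α=0) → [2167/16, 1313/16, 833/8]
+L4 (α=1/6) → [4801/32, 9781/96, 1423/16]
+L5 (α=4/7) → [14915/224, 35893/224, 2155/16]
+L6 (α=1/3) → [23651/336, 52805/336, 1377/8]
= [70, 157, 172]

query (1,3) [L1,L2,L3,L4,L5,L6] — begin 0,0,0
after L1 α=1/6: [97/3, 229/6, 173/6]
after L2 α=4/5: [649/15, 1501/30, 5741/30]
after L3 α=3/4: [11899/60, 18871/120, 13031/120]
after L4 α=1: [199, 181, 181]
after L5 α=2/3: [229/3, 391/3, 401/3]
after L6 α=1/2: [179/3, 419/3, 406/3]
rounded: [60, 140, 135]

(3,1) stack=L1,L2,L3,L4,L5,L6; from [0,0,0]:
+L1 (α=0) → [0, 0, 0]
+L2 (α=2/3) → [230/3, 14/3, 100/3]
+L3 (α=1) → [75, 233, 61]
+L4 (α=1) → [49, 136, 79]
+L5 (α=1/2) → [88, 201/2, 301/2]
+L6 (α=3/4) → [193/4, 1713/8, 469/8]
= [48, 214, 59]

(2,2) stack=L1,L2,L3,L4,L5,L7; from [0,0,0]:
L1 α=1/5: [157/5, 21, 48]
L2 α=3/5: [3014/25, 459/5, 282/5]
L3 α=1/3: [3601/25, 351/5, 634/15]
L4 α=3/7: [29179/175, 3414/35, 8026/105]
L5 α=6/7: [202429/1225, 14964/245, 55276/735]
L7 α=1/8: [214329/1400, 16119/280, 66721/840]
= [153, 58, 79]

at x=1,y=0 over L1,L2,L3,L4,L5,L7:
+L1 (α=1/2) → [251/2, 205/2, 112]
+L2 (α=3/8) → [2167/16, 1313/16, 833/8]
+L3 (α=0) → [2167/16, 1313/16, 833/8]
+L4 (α=1/6) → [4801/32, 9781/96, 1423/16]
+L5 (α=4/7) → [14915/224, 35893/224, 2155/16]
+L7 (α=1/4) → [61545/896, 110367/896, 7569/64]
→ [69, 123, 118]

at x=2,y=3 over L1,L2,L3,L4,L5,L7:
after L1 α=5/8: [575/8, 75, 365/8]
after L2 α=1/2: [1623/16, 131/2, 1701/16]
after L3 α=2/3: [925/16, 1039/6, 7973/48]
after L4 α=5/8: [10775/128, 2969/16, 12933/128]
after L5 α=1: [24, 45, 167]
after L7 α=2/7: [52, 225/7, 855/7]
= [52, 32, 122]


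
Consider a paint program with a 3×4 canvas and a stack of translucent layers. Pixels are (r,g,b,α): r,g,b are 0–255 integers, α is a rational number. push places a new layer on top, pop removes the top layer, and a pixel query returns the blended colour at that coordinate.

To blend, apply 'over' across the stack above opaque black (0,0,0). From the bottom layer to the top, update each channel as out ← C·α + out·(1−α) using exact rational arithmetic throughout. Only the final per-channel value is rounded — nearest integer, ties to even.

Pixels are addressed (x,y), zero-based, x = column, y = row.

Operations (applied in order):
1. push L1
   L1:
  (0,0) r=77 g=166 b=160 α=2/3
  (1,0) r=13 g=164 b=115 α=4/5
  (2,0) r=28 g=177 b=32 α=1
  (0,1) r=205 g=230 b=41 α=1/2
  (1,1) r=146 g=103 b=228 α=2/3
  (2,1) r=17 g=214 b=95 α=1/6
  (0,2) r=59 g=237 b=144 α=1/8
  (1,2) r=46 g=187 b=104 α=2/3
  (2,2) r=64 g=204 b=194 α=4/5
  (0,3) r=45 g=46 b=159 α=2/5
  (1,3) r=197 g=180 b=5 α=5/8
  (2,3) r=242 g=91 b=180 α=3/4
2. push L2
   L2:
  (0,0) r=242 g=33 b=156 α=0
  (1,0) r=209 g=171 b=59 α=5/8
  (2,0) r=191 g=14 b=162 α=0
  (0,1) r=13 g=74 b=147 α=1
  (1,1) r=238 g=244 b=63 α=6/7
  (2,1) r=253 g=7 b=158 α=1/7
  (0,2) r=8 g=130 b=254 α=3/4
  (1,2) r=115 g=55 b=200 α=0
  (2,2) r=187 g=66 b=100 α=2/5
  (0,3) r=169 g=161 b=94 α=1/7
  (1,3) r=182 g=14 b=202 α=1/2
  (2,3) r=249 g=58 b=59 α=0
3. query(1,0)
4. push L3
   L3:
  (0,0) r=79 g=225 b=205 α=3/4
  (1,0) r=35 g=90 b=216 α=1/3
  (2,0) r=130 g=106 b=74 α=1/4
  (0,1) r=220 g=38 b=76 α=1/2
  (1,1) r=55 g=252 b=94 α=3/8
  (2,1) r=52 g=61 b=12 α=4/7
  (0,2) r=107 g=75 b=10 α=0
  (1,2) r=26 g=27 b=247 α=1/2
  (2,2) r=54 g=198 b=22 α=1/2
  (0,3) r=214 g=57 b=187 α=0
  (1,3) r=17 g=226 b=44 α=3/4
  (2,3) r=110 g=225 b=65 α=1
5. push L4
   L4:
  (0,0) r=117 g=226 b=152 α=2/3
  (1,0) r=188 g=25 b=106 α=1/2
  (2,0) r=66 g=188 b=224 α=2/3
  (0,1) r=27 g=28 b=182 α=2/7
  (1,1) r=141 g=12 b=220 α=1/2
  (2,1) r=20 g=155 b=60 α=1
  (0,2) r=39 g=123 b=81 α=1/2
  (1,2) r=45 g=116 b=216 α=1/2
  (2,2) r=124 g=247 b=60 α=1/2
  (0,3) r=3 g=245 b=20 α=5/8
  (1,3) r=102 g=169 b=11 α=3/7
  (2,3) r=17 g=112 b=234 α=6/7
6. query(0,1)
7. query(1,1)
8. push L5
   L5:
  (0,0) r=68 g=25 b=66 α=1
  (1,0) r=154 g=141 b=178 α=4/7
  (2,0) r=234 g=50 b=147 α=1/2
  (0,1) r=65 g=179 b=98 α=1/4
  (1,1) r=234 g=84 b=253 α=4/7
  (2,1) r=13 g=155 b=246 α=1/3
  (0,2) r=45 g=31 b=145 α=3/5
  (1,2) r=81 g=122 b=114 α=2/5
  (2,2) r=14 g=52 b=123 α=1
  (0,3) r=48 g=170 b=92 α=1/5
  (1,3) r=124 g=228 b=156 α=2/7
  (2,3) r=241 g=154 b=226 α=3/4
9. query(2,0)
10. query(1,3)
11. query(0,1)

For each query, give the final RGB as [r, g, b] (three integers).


at x=1,y=0 over L1,L2:
after L1 α=4/5: [52/5, 656/5, 92]
after L2 α=5/8: [5381/40, 6243/40, 571/8]
rounded: [135, 156, 71]

at x=0,y=1 over L1,L2,L3,L4:
+L1 (α=1/2) → [205/2, 115, 41/2]
+L2 (α=1) → [13, 74, 147]
+L3 (α=1/2) → [233/2, 56, 223/2]
+L4 (α=2/7) → [1273/14, 48, 1843/14]
= [91, 48, 132]

at x=1,y=1 over L1,L2,L3,L4:
+L1 (α=2/3) → [292/3, 206/3, 152]
+L2 (α=6/7) → [4576/21, 4598/21, 530/7]
+L3 (α=3/8) → [26345/168, 19433/84, 578/7]
+L4 (α=1/2) → [50033/336, 20441/168, 1059/7]
→ [149, 122, 151]

query (2,0) [L1,L2,L3,L4,L5] — begin 0,0,0
after L1 α=1: [28, 177, 32]
after L2 α=0: [28, 177, 32]
after L3 α=1/4: [107/2, 637/4, 85/2]
after L4 α=2/3: [371/6, 2141/12, 327/2]
after L5 α=1/2: [1775/12, 2741/24, 621/4]
= [148, 114, 155]

(1,3) stack=L1,L2,L3,L4,L5; from [0,0,0]:
+L1 (α=5/8) → [985/8, 225/2, 25/8]
+L2 (α=1/2) → [2441/16, 253/4, 1641/16]
+L3 (α=3/4) → [3257/64, 2965/16, 3753/64]
+L4 (α=3/7) → [8153/112, 4993/28, 4281/112]
+L5 (α=2/7) → [68541/784, 37733/196, 56349/784]
= [87, 193, 72]

at x=0,y=1 over L1,L2,L3,L4,L5:
+L1 (α=1/2) → [205/2, 115, 41/2]
+L2 (α=1) → [13, 74, 147]
+L3 (α=1/2) → [233/2, 56, 223/2]
+L4 (α=2/7) → [1273/14, 48, 1843/14]
+L5 (α=1/4) → [4729/56, 323/4, 6901/56]
→ [84, 81, 123]


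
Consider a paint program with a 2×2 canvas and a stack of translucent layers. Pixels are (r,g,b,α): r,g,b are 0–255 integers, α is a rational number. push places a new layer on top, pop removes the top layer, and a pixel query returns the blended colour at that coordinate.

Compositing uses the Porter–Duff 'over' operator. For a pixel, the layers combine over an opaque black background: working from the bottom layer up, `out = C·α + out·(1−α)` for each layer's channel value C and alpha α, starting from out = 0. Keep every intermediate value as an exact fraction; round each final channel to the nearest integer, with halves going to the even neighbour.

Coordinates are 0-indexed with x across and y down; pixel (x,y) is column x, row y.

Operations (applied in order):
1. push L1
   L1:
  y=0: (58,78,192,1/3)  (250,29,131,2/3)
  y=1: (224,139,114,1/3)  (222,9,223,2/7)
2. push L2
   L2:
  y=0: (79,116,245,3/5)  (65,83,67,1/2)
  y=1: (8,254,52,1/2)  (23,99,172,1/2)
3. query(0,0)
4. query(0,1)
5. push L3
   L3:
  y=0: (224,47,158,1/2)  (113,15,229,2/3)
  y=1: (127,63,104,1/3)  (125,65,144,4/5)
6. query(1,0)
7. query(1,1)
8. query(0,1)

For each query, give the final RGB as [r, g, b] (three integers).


query (0,0) [L1,L2] — begin 0,0,0
+L1 (α=1/3) → [58/3, 26, 64]
+L2 (α=3/5) → [827/15, 80, 863/5]
→ [55, 80, 173]

at x=0,y=1 over L1,L2:
after L1 α=1/3: [224/3, 139/3, 38]
after L2 α=1/2: [124/3, 901/6, 45]
→ [41, 150, 45]

at x=1,y=0 over L1,L2,L3:
L1 α=2/3: [500/3, 58/3, 262/3]
L2 α=1/2: [695/6, 307/6, 463/6]
L3 α=2/3: [2051/18, 487/18, 3211/18]
rounded: [114, 27, 178]

query (1,1) [L1,L2,L3] — begin 0,0,0
+L1 (α=2/7) → [444/7, 18/7, 446/7]
+L2 (α=1/2) → [605/14, 711/14, 825/7]
+L3 (α=4/5) → [1521/14, 4351/70, 4857/35]
rounded: [109, 62, 139]

query (0,1) [L1,L2,L3] — begin 0,0,0
+L1 (α=1/3) → [224/3, 139/3, 38]
+L2 (α=1/2) → [124/3, 901/6, 45]
+L3 (α=1/3) → [629/9, 1090/9, 194/3]
→ [70, 121, 65]


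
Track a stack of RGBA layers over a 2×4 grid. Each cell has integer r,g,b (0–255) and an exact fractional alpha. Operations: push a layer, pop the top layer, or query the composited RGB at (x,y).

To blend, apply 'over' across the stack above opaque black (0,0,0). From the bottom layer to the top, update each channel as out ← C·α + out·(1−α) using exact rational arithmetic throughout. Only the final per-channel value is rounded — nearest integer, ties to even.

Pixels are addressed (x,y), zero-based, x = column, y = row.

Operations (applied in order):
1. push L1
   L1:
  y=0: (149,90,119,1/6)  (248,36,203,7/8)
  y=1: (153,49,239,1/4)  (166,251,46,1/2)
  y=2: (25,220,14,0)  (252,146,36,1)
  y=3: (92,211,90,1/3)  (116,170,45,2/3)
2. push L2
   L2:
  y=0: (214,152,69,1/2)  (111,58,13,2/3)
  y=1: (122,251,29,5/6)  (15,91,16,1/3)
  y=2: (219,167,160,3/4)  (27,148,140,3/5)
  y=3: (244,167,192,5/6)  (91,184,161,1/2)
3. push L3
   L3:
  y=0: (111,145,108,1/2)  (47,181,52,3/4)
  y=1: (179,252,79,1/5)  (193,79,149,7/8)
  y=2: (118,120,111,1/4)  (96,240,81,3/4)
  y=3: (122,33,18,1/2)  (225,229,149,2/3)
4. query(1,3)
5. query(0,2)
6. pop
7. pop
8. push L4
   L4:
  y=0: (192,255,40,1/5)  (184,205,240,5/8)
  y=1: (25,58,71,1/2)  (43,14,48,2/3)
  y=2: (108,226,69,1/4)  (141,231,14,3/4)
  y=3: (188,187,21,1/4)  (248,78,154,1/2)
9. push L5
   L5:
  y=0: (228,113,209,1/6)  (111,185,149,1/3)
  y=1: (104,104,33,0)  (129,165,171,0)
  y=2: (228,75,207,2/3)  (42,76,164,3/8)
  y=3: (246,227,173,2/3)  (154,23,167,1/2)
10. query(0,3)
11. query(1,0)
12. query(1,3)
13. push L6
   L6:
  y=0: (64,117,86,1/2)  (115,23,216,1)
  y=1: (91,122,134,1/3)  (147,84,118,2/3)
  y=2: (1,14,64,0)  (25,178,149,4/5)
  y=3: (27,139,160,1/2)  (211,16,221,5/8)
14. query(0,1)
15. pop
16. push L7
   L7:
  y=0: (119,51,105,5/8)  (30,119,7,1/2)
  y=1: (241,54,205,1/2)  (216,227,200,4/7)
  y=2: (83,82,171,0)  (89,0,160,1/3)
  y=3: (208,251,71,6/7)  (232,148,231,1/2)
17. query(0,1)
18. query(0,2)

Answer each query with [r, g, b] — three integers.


query (1,3) [L1,L2,L3] — begin 0,0,0
L1 α=2/3: [232/3, 340/3, 30]
L2 α=1/2: [505/6, 446/3, 191/2]
L3 α=2/3: [3205/18, 1820/9, 787/6]
= [178, 202, 131]

query (0,2) [L1,L2,L3] — begin 0,0,0
+L1 (α=0) → [0, 0, 0]
+L2 (α=3/4) → [657/4, 501/4, 120]
+L3 (α=1/4) → [2443/16, 1983/16, 471/4]
= [153, 124, 118]

at x=0,y=3 over L1,L4,L5:
after L1 α=1/3: [92/3, 211/3, 30]
after L4 α=1/4: [70, 199/2, 111/4]
after L5 α=2/3: [562/3, 369/2, 1495/12]
= [187, 184, 125]

at x=1,y=0 over L1,L4,L5:
L1 α=7/8: [217, 63/2, 1421/8]
L4 α=5/8: [1571/8, 2239/16, 13863/64]
L5 α=1/3: [2015/12, 3719/24, 18631/96]
rounded: [168, 155, 194]

(1,3) stack=L1,L4,L5; from [0,0,0]:
+L1 (α=2/3) → [232/3, 340/3, 30]
+L4 (α=1/2) → [488/3, 287/3, 92]
+L5 (α=1/2) → [475/3, 178/3, 259/2]
rounded: [158, 59, 130]

at x=0,y=1 over L1,L4,L5,L6:
L1 α=1/4: [153/4, 49/4, 239/4]
L4 α=1/2: [253/8, 281/8, 523/8]
L5 α=0: [253/8, 281/8, 523/8]
L6 α=1/3: [617/12, 769/12, 353/4]
→ [51, 64, 88]

query (0,1) [L1,L4,L5,L7] — begin 0,0,0
+L1 (α=1/4) → [153/4, 49/4, 239/4]
+L4 (α=1/2) → [253/8, 281/8, 523/8]
+L5 (α=0) → [253/8, 281/8, 523/8]
+L7 (α=1/2) → [2181/16, 713/16, 2163/16]
= [136, 45, 135]

(0,2) stack=L1,L4,L5,L7; from [0,0,0]:
+L1 (α=0) → [0, 0, 0]
+L4 (α=1/4) → [27, 113/2, 69/4]
+L5 (α=2/3) → [161, 413/6, 575/4]
+L7 (α=0) → [161, 413/6, 575/4]
= [161, 69, 144]


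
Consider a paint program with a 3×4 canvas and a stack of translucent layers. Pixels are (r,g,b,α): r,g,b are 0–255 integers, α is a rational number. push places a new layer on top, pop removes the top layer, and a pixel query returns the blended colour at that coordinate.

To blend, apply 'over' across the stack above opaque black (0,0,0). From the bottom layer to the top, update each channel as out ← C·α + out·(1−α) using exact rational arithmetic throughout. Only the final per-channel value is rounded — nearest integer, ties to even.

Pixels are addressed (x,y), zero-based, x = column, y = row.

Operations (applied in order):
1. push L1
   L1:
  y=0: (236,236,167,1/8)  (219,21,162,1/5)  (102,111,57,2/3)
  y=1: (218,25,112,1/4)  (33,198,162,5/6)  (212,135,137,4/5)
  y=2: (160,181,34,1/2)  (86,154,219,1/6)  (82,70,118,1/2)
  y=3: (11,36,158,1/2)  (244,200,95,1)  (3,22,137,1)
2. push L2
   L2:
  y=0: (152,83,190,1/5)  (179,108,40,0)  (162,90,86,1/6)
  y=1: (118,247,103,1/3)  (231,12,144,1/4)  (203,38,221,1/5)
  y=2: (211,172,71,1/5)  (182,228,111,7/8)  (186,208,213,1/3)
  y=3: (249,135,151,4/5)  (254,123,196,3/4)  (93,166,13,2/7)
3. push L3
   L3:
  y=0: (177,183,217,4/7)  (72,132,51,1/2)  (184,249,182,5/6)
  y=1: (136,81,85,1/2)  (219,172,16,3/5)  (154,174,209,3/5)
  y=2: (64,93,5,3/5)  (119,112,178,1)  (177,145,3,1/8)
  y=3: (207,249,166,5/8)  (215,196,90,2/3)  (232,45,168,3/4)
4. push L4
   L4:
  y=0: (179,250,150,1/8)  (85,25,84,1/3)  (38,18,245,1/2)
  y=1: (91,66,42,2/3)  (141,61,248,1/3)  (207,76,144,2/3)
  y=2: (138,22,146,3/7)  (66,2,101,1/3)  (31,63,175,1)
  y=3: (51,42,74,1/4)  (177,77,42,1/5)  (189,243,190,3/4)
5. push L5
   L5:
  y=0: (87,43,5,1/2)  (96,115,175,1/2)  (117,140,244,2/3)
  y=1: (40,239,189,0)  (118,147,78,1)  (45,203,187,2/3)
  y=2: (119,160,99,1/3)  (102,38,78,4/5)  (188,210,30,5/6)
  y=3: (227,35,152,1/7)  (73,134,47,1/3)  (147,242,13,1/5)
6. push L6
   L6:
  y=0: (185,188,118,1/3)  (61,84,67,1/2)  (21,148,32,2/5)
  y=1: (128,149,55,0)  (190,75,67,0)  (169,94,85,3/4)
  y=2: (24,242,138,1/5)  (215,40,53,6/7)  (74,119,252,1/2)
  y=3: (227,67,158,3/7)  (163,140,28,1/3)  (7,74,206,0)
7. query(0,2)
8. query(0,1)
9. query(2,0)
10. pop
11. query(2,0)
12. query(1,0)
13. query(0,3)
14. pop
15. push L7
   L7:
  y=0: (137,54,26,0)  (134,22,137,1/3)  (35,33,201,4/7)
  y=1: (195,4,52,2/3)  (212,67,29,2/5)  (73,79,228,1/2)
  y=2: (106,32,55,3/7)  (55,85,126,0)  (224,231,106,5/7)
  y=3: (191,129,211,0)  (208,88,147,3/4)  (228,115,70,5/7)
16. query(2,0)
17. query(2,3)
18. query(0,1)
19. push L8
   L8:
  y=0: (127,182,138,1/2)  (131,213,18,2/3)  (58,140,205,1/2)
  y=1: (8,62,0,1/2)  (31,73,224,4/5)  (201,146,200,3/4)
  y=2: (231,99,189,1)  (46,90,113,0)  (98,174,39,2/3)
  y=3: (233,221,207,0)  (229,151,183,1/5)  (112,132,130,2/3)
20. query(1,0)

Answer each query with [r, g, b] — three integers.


at x=0,y=2 over L1,L2,L3,L4,L5,L6:
+L1 (α=1/2) → [80, 181/2, 17]
+L2 (α=1/5) → [531/5, 534/5, 139/5]
+L3 (α=3/5) → [2022/25, 2463/25, 353/25]
+L4 (α=3/7) → [2634/25, 11502/175, 1766/25]
+L5 (α=1/3) → [8243/75, 51004/525, 6007/75]
+L6 (α=1/5) → [34772/375, 331066/2625, 34378/375]
rounded: [93, 126, 92]

(0,1) stack=L1,L2,L3,L4,L5,L6; from [0,0,0]:
L1 α=1/4: [109/2, 25/4, 28]
L2 α=1/3: [227/3, 173/2, 53]
L3 α=1/2: [635/6, 335/4, 69]
L4 α=2/3: [1727/18, 863/12, 51]
L5 α=0: [1727/18, 863/12, 51]
L6 α=0: [1727/18, 863/12, 51]
rounded: [96, 72, 51]

(2,0) stack=L1,L2,L3,L4,L5,L6; from [0,0,0]:
+L1 (α=2/3) → [68, 74, 38]
+L2 (α=1/6) → [251/3, 230/3, 46]
+L3 (α=5/6) → [3011/18, 3965/18, 478/3]
+L4 (α=1/2) → [3695/36, 4289/36, 1213/6]
+L5 (α=2/3) → [12119/108, 14369/108, 4141/18]
+L6 (α=2/5) → [13631/180, 5005/36, 905/6]
= [76, 139, 151]

at x=2,y=0 over L1,L2,L3,L4,L5:
L1 α=2/3: [68, 74, 38]
L2 α=1/6: [251/3, 230/3, 46]
L3 α=5/6: [3011/18, 3965/18, 478/3]
L4 α=1/2: [3695/36, 4289/36, 1213/6]
L5 α=2/3: [12119/108, 14369/108, 4141/18]
→ [112, 133, 230]

at x=1,y=0 over L1,L2,L3,L4,L5:
after L1 α=1/5: [219/5, 21/5, 162/5]
after L2 α=0: [219/5, 21/5, 162/5]
after L3 α=1/2: [579/10, 681/10, 417/10]
after L4 α=1/3: [1004/15, 806/15, 279/5]
after L5 α=1/2: [1222/15, 2531/30, 577/5]
rounded: [81, 84, 115]

(0,3) stack=L1,L2,L3,L4,L5; from [0,0,0]:
L1 α=1/2: [11/2, 18, 79]
L2 α=4/5: [2003/10, 558/5, 683/5]
L3 α=5/8: [16359/80, 7899/40, 6199/40]
L4 α=1/4: [53157/320, 25377/160, 21557/160]
L5 α=1/7: [195791/1120, 78931/560, 76831/560]
= [175, 141, 137]

query (2,0) [L1,L2,L3,L4,L7] — begin 0,0,0
after L1 α=2/3: [68, 74, 38]
after L2 α=1/6: [251/3, 230/3, 46]
after L3 α=5/6: [3011/18, 3965/18, 478/3]
after L4 α=1/2: [3695/36, 4289/36, 1213/6]
after L7 α=4/7: [5375/84, 839/12, 403/2]
→ [64, 70, 202]

at x=2,y=3 over L1,L2,L3,L4,L7:
after L1 α=1: [3, 22, 137]
after L2 α=2/7: [201/7, 442/7, 711/7]
after L3 α=3/4: [5073/28, 1387/28, 4239/28]
after L4 α=3/4: [20949/112, 21799/112, 20199/112]
after L7 α=5/7: [84789/392, 53999/392, 39799/392]
→ [216, 138, 102]

(0,1) stack=L1,L2,L3,L4,L7; from [0,0,0]:
after L1 α=1/4: [109/2, 25/4, 28]
after L2 α=1/3: [227/3, 173/2, 53]
after L3 α=1/2: [635/6, 335/4, 69]
after L4 α=2/3: [1727/18, 863/12, 51]
after L7 α=2/3: [8747/54, 959/36, 155/3]
= [162, 27, 52]

query (1,0) [L1,L2,L3,L4,L7,L8] — begin 0,0,0
L1 α=1/5: [219/5, 21/5, 162/5]
L2 α=0: [219/5, 21/5, 162/5]
L3 α=1/2: [579/10, 681/10, 417/10]
L4 α=1/3: [1004/15, 806/15, 279/5]
L7 α=1/3: [4018/45, 1942/45, 1243/15]
L8 α=2/3: [15808/135, 21112/135, 1783/45]
→ [117, 156, 40]


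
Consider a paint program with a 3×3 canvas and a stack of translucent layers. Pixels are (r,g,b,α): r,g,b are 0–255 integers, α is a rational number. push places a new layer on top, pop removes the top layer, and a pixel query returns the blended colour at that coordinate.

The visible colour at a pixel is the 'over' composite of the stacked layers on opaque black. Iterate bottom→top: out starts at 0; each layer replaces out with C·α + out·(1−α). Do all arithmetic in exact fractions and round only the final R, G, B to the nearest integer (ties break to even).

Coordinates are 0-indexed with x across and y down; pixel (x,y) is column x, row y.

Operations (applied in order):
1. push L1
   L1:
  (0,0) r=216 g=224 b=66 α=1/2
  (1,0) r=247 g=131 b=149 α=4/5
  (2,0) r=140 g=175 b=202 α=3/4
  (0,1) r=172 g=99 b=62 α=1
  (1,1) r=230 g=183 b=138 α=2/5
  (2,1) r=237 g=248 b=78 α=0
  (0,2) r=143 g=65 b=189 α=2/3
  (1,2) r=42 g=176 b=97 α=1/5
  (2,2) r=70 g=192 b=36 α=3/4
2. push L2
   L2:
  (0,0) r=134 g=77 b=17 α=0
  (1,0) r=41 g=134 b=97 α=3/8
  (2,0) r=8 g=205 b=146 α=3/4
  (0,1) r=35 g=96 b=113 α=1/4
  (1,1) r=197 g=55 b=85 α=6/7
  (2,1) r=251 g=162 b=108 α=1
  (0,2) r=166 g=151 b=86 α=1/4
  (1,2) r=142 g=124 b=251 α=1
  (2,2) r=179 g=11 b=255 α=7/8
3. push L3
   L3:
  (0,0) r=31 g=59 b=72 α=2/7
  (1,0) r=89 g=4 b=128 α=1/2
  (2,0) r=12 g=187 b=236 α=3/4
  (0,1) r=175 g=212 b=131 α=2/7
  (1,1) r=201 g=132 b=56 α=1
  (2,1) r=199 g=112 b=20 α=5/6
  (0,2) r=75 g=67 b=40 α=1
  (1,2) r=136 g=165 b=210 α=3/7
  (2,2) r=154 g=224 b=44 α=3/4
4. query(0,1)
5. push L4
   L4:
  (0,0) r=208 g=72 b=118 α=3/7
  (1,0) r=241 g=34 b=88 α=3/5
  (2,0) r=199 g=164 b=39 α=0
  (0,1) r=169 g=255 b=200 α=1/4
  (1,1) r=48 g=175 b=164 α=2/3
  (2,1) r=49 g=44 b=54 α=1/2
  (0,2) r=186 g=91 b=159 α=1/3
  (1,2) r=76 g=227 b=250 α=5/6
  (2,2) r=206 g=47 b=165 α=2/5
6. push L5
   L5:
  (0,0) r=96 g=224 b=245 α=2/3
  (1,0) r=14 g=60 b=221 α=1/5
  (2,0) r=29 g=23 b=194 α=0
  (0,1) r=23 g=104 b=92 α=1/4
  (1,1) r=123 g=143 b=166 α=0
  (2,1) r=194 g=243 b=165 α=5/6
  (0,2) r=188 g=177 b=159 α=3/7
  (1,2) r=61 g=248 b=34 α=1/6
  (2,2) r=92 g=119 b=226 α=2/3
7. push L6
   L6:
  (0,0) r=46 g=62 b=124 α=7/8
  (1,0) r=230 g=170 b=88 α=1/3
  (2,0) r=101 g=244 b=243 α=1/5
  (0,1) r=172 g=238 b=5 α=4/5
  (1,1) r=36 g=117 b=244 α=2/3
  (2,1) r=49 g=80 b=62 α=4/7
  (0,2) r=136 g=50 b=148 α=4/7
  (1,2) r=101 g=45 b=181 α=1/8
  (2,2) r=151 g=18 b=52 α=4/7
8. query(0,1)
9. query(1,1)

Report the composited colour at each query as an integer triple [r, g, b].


at x=0,y=1 over L1,L2,L3:
L1 α=1: [172, 99, 62]
L2 α=1/4: [551/4, 393/4, 299/4]
L3 α=2/7: [4155/28, 523/4, 2543/28]
→ [148, 131, 91]

at x=0,y=1 over L1,L2,L3,L4,L5,L6:
L1 α=1: [172, 99, 62]
L2 α=1/4: [551/4, 393/4, 299/4]
L3 α=2/7: [4155/28, 523/4, 2543/28]
L4 α=1/4: [17197/112, 2589/16, 13229/112]
L5 α=1/4: [54167/448, 9431/64, 49991/448]
L6 α=4/5: [362391/2240, 70359/320, 58951/2240]
= [162, 220, 26]

query (1,1) [L1,L2,L3,L4,L5,L6] — begin 0,0,0
after L1 α=2/5: [92, 366/5, 276/5]
after L2 α=6/7: [182, 288/5, 2826/35]
after L3 α=1: [201, 132, 56]
after L4 α=2/3: [99, 482/3, 128]
after L5 α=0: [99, 482/3, 128]
after L6 α=2/3: [57, 1184/9, 616/3]
rounded: [57, 132, 205]


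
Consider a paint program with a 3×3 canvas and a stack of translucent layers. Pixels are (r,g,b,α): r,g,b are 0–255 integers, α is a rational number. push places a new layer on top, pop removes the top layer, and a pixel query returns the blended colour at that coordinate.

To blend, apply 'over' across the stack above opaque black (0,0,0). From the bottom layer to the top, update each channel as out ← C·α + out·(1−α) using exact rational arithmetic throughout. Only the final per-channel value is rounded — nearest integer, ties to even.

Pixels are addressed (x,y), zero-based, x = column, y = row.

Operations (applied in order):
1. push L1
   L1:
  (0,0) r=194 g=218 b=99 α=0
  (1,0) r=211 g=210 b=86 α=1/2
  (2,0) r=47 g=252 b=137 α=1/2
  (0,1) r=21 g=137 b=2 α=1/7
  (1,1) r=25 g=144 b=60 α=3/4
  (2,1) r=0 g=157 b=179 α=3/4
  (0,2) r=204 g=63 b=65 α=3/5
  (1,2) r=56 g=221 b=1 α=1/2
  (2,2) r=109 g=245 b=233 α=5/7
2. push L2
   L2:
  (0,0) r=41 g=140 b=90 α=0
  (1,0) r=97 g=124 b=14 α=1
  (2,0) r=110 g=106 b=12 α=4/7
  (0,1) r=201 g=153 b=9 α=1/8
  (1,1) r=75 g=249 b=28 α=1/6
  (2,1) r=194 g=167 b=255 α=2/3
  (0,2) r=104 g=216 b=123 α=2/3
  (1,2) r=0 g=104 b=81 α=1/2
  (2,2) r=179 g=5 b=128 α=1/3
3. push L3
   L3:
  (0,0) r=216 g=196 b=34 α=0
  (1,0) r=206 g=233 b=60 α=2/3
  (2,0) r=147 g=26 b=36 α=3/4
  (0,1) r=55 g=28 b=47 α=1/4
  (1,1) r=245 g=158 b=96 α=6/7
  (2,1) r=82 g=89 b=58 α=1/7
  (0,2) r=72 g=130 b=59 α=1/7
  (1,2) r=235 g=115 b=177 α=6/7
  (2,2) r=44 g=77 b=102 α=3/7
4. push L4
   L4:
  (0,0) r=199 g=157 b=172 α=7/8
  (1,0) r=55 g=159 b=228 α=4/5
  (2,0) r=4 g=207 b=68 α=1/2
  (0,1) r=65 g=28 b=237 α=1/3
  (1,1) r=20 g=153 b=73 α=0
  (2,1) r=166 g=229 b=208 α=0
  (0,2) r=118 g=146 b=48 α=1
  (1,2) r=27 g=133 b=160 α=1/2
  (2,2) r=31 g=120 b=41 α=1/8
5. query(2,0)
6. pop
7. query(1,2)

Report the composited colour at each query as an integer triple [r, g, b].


query (2,0) [L1,L2,L3,L4] — begin 0,0,0
+L1 (α=1/2) → [47/2, 126, 137/2]
+L2 (α=4/7) → [1021/14, 802/7, 507/14]
+L3 (α=3/4) → [7195/56, 337/7, 2019/56]
+L4 (α=1/2) → [7419/112, 893/7, 5827/112]
= [66, 128, 52]

query (1,2) [L1,L2,L3] — begin 0,0,0
+L1 (α=1/2) → [28, 221/2, 1/2]
+L2 (α=1/2) → [14, 429/4, 163/4]
+L3 (α=6/7) → [1424/7, 3189/28, 4411/28]
rounded: [203, 114, 158]
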